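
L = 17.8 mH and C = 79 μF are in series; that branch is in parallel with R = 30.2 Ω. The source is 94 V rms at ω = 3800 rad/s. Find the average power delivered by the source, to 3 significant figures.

293 W

X_L = ωL = 67.6 Ω
X_C = 1/(ωC) = 3.33 Ω
Branch 1: Z₁ = R = 30.2 Ω
Branch 2 (series LC): Z₂ = j(X_L − X_C) = j64.3 Ω
Parallel: Z = Z₁Z₂/(Z₁+Z₂), |Z| = 27.3 Ω, ∠Z = 25.2°
I = V/|Z| = 3.44 A
P = VI cos φ = 94 × 3.44 × cos(25.2°) = 293 W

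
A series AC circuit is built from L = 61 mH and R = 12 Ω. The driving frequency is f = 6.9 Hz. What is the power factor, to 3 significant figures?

ω = 2πf = 43.35 rad/s
X_L = ωL = 2.64 Ω
Z = 12.0 + j2.64 Ω
|Z| = √(12.0² + 2.64²) = 12.3 Ω
∠Z = arctan(2.64/12.0) = 12.4°
cos φ = cos(12.4°) = 0.977

0.977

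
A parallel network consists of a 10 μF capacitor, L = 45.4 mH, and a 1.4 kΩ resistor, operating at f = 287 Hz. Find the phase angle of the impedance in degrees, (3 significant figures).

ω = 2πf = 1803 rad/s
X_L = ωL = 81.9 Ω
X_C = 1/(ωC) = 55.5 Ω
Parallel: admittances add. Y = 1/R + 1/(jωL) + jωC
Y = (0.000714 + j0.00582) S
|Y| = 0.00586 S → |Z| = 1/|Y| = 171 Ω, ∠Z = −∠Y = -83.0°

-83.0°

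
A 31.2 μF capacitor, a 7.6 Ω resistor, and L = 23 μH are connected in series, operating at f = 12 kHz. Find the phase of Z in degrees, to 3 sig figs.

9.77°

ω = 2πf = 75400 rad/s
X_L = ωL = 1.73 Ω
X_C = 1/(ωC) = 0.425 Ω
Net reactance X = X_L − X_C = 1.31 Ω
Z = 7.60 + j1.31 Ω
|Z| = √(7.60² + 1.31²) = 7.71 Ω
∠Z = arctan(1.31/7.60) = 9.77°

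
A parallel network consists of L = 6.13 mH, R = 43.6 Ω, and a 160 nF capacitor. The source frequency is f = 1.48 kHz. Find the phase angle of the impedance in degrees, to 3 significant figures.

35.0°

ω = 2πf = 9299 rad/s
X_L = ωL = 57.0 Ω
X_C = 1/(ωC) = 672 Ω
Parallel: admittances add. Y = 1/R + 1/(jωL) + jωC
Y = (0.0229 − j0.0161) S
|Y| = 0.0280 S → |Z| = 1/|Y| = 35.7 Ω, ∠Z = −∠Y = 35.0°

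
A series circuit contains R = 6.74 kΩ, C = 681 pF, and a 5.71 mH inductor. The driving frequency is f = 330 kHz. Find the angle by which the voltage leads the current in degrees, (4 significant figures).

58.80°

ω = 2πf = 2.073e+06 rad/s
X_L = ωL = 11840 Ω
X_C = 1/(ωC) = 708.2 Ω
Net reactance X = X_L − X_C = 11130 Ω
Z = 6740 + j11130 Ω
|Z| = √(6740² + 11130²) = 13010 Ω
∠Z = arctan(11130/6740) = 58.80°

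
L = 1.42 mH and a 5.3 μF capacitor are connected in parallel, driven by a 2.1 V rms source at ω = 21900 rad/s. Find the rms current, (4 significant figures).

X_L = ωL = 31.10 Ω
X_C = 1/(ωC) = 8.615 Ω
Parallel: admittances add. Y = 1/(jωL) + jωC
Y = (0 + j0.08391) S
|Y| = 0.08391 S → |Z| = 1/|Y| = 11.92 Ω, ∠Z = −∠Y = -90.00°
I = V/|Z| = 2.1/11.92 = 176.2 mA

176.2 mA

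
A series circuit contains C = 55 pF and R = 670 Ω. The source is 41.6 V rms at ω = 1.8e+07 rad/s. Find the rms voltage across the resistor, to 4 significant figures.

22.99 V

X_C = 1/(ωC) = 1010 Ω
Z = 670.0 − j1010 Ω
|Z| = √(670.0² + 1010²) = 1212 Ω
I = V/|Z| = 34.32 mA
V_R = I·|Z_R| = 0.03432 × 670.0 = 22.99 V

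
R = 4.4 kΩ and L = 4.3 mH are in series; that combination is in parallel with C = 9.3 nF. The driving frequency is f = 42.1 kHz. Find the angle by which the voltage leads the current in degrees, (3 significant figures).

ω = 2πf = 264500 rad/s
X_L = ωL = 1140 Ω
X_C = 1/(ωC) = 406 Ω
Branch 1 (R+jX_L): Z₁ = 4400 + j1140 Ω, |Z₁| = 4540 Ω
Branch 2 (−jX_C): Z₂ = −j406 Ω
Parallel: Z = Z₁Z₂/(Z₁+Z₂), |Z| = 414 Ω, ∠Z = -84.9°

-84.9°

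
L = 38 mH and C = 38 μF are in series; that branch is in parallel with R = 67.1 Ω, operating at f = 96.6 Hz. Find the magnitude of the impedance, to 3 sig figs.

19.4 Ω

ω = 2πf = 607.0 rad/s
X_L = ωL = 23.1 Ω
X_C = 1/(ωC) = 43.4 Ω
Branch 1: Z₁ = R = 67.1 Ω
Branch 2 (series LC): Z₂ = j(X_L − X_C) = −j20.3 Ω
Parallel: Z = Z₁Z₂/(Z₁+Z₂), |Z| = 19.4 Ω, ∠Z = -73.2°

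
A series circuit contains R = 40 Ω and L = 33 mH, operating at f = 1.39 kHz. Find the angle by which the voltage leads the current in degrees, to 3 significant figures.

82.1°

ω = 2πf = 8734 rad/s
X_L = ωL = 288 Ω
Z = 40.0 + j288 Ω
|Z| = √(40.0² + 288²) = 291 Ω
∠Z = arctan(288/40.0) = 82.1°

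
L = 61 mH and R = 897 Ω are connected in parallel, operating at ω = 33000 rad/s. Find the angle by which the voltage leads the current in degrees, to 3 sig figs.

X_L = ωL = 2010 Ω
Parallel: admittances add. Y = 1/R + 1/(jωL)
Y = (0.00111 − j0.000497) S
|Y| = 0.00122 S → |Z| = 1/|Y| = 819 Ω, ∠Z = −∠Y = 24.0°

24.0°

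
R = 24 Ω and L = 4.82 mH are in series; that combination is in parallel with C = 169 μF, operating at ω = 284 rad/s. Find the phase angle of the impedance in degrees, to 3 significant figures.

X_L = ωL = 1.37 Ω
X_C = 1/(ωC) = 20.8 Ω
Branch 1 (R+jX_L): Z₁ = 24.0 + j1.37 Ω, |Z₁| = 24.0 Ω
Branch 2 (−jX_C): Z₂ = −j20.8 Ω
Parallel: Z = Z₁Z₂/(Z₁+Z₂), |Z| = 16.2 Ω, ∠Z = -47.7°

-47.7°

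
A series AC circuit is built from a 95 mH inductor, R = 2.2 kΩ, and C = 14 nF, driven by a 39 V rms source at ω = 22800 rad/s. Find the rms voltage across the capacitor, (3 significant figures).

X_L = ωL = 2170 Ω
X_C = 1/(ωC) = 3130 Ω
Net reactance X = X_L − X_C = -967 Ω
Z = 2200 − j967 Ω
|Z| = √(2200² + 967²) = 2400 Ω
I = V/|Z| = 16.2 mA
V_C = I·|Z_C| = 0.0162 × 3130 = 50.8 V

50.8 V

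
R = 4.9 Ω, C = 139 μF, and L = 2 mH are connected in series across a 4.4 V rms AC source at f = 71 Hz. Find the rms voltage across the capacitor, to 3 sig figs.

ω = 2πf = 446.1 rad/s
X_L = ωL = 0.892 Ω
X_C = 1/(ωC) = 16.1 Ω
Net reactance X = X_L − X_C = -15.2 Ω
Z = 4.90 − j15.2 Ω
|Z| = √(4.90² + 15.2²) = 16.0 Ω
I = V/|Z| = 275 mA
V_C = I·|Z_C| = 0.275 × 16.1 = 4.43 V

4.43 V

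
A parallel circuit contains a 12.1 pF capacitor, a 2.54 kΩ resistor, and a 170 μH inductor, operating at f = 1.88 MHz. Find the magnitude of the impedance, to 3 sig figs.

1890 Ω

ω = 2πf = 1.181e+07 rad/s
X_L = ωL = 2010 Ω
X_C = 1/(ωC) = 7000 Ω
Parallel: admittances add. Y = 1/R + 1/(jωL) + jωC
Y = (0.000394 − j0.000355) S
|Y| = 0.000530 S → |Z| = 1/|Y| = 1890 Ω, ∠Z = −∠Y = 42.0°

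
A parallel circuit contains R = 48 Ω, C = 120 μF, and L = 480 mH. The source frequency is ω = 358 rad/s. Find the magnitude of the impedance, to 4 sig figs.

23.48 Ω

X_L = ωL = 171.8 Ω
X_C = 1/(ωC) = 23.28 Ω
Parallel: admittances add. Y = 1/R + 1/(jωL) + jωC
Y = (0.02083 + j0.03714) S
|Y| = 0.04258 S → |Z| = 1/|Y| = 23.48 Ω, ∠Z = −∠Y = -60.71°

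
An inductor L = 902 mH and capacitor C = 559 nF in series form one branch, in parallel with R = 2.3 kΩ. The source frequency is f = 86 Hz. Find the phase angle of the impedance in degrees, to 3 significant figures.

ω = 2πf = 540.4 rad/s
X_L = ωL = 487 Ω
X_C = 1/(ωC) = 3310 Ω
Branch 1: Z₁ = R = 2300 Ω
Branch 2 (series LC): Z₂ = j(X_L − X_C) = −j2820 Ω
Parallel: Z = Z₁Z₂/(Z₁+Z₂), |Z| = 1780 Ω, ∠Z = -39.2°

-39.2°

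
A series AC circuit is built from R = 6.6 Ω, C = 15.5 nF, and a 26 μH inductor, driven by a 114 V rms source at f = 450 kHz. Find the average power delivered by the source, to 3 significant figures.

ω = 2πf = 2.827e+06 rad/s
X_L = ωL = 73.5 Ω
X_C = 1/(ωC) = 22.8 Ω
Net reactance X = X_L − X_C = 50.7 Ω
Z = 6.60 + j50.7 Ω
|Z| = √(6.60² + 50.7²) = 51.1 Ω
∠Z = arctan(50.7/6.60) = 82.6°
I = V/|Z| = 2.23 A
P = VI cos φ = 114 × 2.23 × cos(82.6°) = 32.8 W

32.8 W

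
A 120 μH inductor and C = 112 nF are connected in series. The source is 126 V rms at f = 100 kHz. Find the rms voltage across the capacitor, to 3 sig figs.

ω = 2πf = 628300 rad/s
X_L = ωL = 75.4 Ω
X_C = 1/(ωC) = 14.2 Ω
Net reactance X = X_L − X_C = 61.2 Ω
Z = j61.2 Ω
|Z| = √(0² + 61.2²) = 61.2 Ω
I = V/|Z| = 2.06 A
V_C = I·|Z_C| = 2.06 × 14.2 = 29.3 V

29.3 V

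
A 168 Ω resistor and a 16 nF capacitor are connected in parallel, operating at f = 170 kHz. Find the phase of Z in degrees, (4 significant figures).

-70.80°

ω = 2πf = 1.068e+06 rad/s
X_C = 1/(ωC) = 58.51 Ω
Parallel: admittances add. Y = 1/R + jωC
Y = (0.005952 + j0.01709) S
|Y| = 0.01810 S → |Z| = 1/|Y| = 55.26 Ω, ∠Z = −∠Y = -70.80°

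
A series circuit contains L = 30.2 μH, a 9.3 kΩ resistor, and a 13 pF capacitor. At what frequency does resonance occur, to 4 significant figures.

8.032 MHz

ω₀ = 1/√(LC) = 1/√(3.02e-05 × 1.3e-11) = 5.047e+07 rad/s
f₀ = ω₀/(2π) = 8.032 MHz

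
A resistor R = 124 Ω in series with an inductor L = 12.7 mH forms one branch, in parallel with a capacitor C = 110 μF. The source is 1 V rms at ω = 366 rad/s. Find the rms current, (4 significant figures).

X_L = ωL = 4.648 Ω
X_C = 1/(ωC) = 24.84 Ω
Branch 1 (R+jX_L): Z₁ = 124.0 + j4.648 Ω, |Z₁| = 124.1 Ω
Branch 2 (−jX_C): Z₂ = −j24.84 Ω
Parallel: Z = Z₁Z₂/(Z₁+Z₂), |Z| = 24.53 Ω, ∠Z = -78.61°
I = V/|Z| = 1/24.53 = 40.76 mA

40.76 mA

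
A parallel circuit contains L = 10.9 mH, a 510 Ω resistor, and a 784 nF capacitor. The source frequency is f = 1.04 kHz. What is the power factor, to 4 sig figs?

ω = 2πf = 6535 rad/s
X_L = ωL = 71.23 Ω
X_C = 1/(ωC) = 195.2 Ω
Parallel: admittances add. Y = 1/R + 1/(jωL) + jωC
Y = (0.001961 − j0.008917) S
|Y| = 0.009130 S → |Z| = 1/|Y| = 109.5 Ω, ∠Z = −∠Y = 77.60°
cos φ = cos(77.60°) = 0.2148

0.2148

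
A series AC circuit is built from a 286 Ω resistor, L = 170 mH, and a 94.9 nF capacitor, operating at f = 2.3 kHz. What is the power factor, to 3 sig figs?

ω = 2πf = 14450 rad/s
X_L = ωL = 2460 Ω
X_C = 1/(ωC) = 729 Ω
Net reactance X = X_L − X_C = 1730 Ω
Z = 286 + j1730 Ω
|Z| = √(286² + 1730²) = 1750 Ω
∠Z = arctan(1730/286) = 80.6°
cos φ = cos(80.6°) = 0.163

0.163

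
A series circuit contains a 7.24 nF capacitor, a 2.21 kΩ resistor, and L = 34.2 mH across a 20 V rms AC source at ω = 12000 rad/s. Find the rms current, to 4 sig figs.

1.767 mA

X_L = ωL = 410.4 Ω
X_C = 1/(ωC) = 11510 Ω
Net reactance X = X_L − X_C = -11100 Ω
Z = 2210 − j11100 Ω
|Z| = √(2210² + 11100²) = 11320 Ω
I = V/|Z| = 20/11320 = 1.767 mA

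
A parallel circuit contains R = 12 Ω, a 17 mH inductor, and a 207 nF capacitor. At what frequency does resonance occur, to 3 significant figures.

ω₀ = 1/√(LC) = 1/√(0.017 × 2.07e-07) = 16860 rad/s
f₀ = ω₀/(2π) = 2.68 kHz

2.68 kHz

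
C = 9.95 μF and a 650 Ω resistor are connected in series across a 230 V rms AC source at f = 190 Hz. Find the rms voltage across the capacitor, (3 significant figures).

29.5 V

ω = 2πf = 1194 rad/s
X_C = 1/(ωC) = 84.2 Ω
Z = 650 − j84.2 Ω
|Z| = √(650² + 84.2²) = 655 Ω
I = V/|Z| = 351 mA
V_C = I·|Z_C| = 0.351 × 84.2 = 29.5 V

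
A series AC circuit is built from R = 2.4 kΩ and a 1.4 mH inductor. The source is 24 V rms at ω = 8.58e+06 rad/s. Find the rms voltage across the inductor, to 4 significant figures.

23.53 V

X_L = ωL = 12010 Ω
Z = 2400 + j12010 Ω
|Z| = √(2400² + 12010²) = 12250 Ω
I = V/|Z| = 1.959 mA
V_L = I·|Z_L| = 0.001959 × 12010 = 23.53 V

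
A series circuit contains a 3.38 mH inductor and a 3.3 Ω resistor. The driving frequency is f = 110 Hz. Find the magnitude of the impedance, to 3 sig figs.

ω = 2πf = 691.2 rad/s
X_L = ωL = 2.34 Ω
Z = 3.30 + j2.34 Ω
|Z| = √(3.30² + 2.34²) = 4.04 Ω

4.04 Ω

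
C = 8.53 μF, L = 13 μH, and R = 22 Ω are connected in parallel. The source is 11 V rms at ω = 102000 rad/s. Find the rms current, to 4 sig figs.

X_L = ωL = 1.326 Ω
X_C = 1/(ωC) = 1.149 Ω
Parallel: admittances add. Y = 1/R + 1/(jωL) + jωC
Y = (0.04545 + j0.1159) S
|Y| = 0.1245 S → |Z| = 1/|Y| = 8.032 Ω, ∠Z = −∠Y = -68.59°
I = V/|Z| = 11/8.032 = 1.370 A

1.370 A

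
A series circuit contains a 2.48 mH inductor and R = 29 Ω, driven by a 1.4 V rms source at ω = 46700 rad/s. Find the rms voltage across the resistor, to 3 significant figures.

0.340 V

X_L = ωL = 116 Ω
Z = 29.0 + j116 Ω
|Z| = √(29.0² + 116²) = 119 Ω
I = V/|Z| = 11.7 mA
V_R = I·|Z_R| = 0.0117 × 29.0 = 0.340 V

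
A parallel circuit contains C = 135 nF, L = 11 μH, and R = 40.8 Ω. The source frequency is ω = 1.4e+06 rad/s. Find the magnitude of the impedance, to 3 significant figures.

X_L = ωL = 15.4 Ω
X_C = 1/(ωC) = 5.29 Ω
Parallel: admittances add. Y = 1/R + 1/(jωL) + jωC
Y = (0.0245 + j0.124) S
|Y| = 0.126 S → |Z| = 1/|Y| = 7.91 Ω, ∠Z = −∠Y = -78.8°

7.91 Ω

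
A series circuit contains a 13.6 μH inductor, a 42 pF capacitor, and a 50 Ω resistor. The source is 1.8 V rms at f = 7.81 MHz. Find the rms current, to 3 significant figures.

9.53 mA

ω = 2πf = 4.907e+07 rad/s
X_L = ωL = 667 Ω
X_C = 1/(ωC) = 485 Ω
Net reactance X = X_L − X_C = 182 Ω
Z = 50.0 + j182 Ω
|Z| = √(50.0² + 182²) = 189 Ω
I = V/|Z| = 1.8/189 = 9.53 mA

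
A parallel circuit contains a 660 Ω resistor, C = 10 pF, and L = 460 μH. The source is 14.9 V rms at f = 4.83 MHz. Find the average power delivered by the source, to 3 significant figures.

ω = 2πf = 3.035e+07 rad/s
X_L = ωL = 14000 Ω
X_C = 1/(ωC) = 3300 Ω
Parallel: admittances add. Y = 1/R + 1/(jωL) + jωC
Y = (0.00152 + j0.000232) S
|Y| = 0.00153 S → |Z| = 1/|Y| = 652 Ω, ∠Z = −∠Y = -8.70°
I = V/|Z| = 22.8 mA
P = VI cos φ = 14.9 × 0.0228 × cos(-8.70°) = 336 mW

336 mW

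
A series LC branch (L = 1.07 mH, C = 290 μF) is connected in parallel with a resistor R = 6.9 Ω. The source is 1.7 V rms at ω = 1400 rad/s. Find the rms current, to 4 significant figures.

1.779 A

X_L = ωL = 1.498 Ω
X_C = 1/(ωC) = 2.463 Ω
Branch 1: Z₁ = R = 6.900 Ω
Branch 2 (series LC): Z₂ = j(X_L − X_C) = −j0.9651 Ω
Parallel: Z = Z₁Z₂/(Z₁+Z₂), |Z| = 0.9558 Ω, ∠Z = -82.04°
I = V/|Z| = 1.7/0.9558 = 1.779 A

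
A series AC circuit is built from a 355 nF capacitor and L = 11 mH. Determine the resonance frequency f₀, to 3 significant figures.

ω₀ = 1/√(LC) = 1/√(0.011 × 3.55e-07) = 16000 rad/s
f₀ = ω₀/(2π) = 2.55 kHz

2.55 kHz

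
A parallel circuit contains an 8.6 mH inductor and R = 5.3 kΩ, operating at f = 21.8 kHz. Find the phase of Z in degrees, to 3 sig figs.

ω = 2πf = 137000 rad/s
X_L = ωL = 1180 Ω
Parallel: admittances add. Y = 1/R + 1/(jωL)
Y = (0.000189 − j0.000849) S
|Y| = 0.000870 S → |Z| = 1/|Y| = 1150 Ω, ∠Z = −∠Y = 77.5°

77.5°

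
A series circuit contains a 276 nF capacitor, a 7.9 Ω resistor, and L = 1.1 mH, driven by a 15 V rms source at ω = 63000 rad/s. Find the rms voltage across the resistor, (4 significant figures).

X_L = ωL = 69.30 Ω
X_C = 1/(ωC) = 57.51 Ω
Net reactance X = X_L − X_C = 11.79 Ω
Z = 7.900 + j11.79 Ω
|Z| = √(7.900² + 11.79²) = 14.19 Ω
I = V/|Z| = 1.057 A
V_R = I·|Z_R| = 1.057 × 7.900 = 8.350 V

8.350 V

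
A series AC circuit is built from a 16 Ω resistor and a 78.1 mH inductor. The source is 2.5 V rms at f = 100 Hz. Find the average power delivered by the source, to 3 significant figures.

ω = 2πf = 628.3 rad/s
X_L = ωL = 49.1 Ω
Z = 16.0 + j49.1 Ω
|Z| = √(16.0² + 49.1²) = 51.6 Ω
∠Z = arctan(49.1/16.0) = 71.9°
I = V/|Z| = 48.4 mA
P = VI cos φ = 2.5 × 0.0484 × cos(71.9°) = 37.5 mW

37.5 mW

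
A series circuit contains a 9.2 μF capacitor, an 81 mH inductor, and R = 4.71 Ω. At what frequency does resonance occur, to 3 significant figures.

184 Hz

ω₀ = 1/√(LC) = 1/√(0.081 × 9.2e-06) = 1158 rad/s
f₀ = ω₀/(2π) = 184 Hz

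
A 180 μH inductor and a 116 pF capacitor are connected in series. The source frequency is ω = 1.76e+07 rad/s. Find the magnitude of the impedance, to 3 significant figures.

X_L = ωL = 3170 Ω
X_C = 1/(ωC) = 490 Ω
Net reactance X = X_L − X_C = 2680 Ω
Z = j2680 Ω
|Z| = √(0² + 2680²) = 2680 Ω

2680 Ω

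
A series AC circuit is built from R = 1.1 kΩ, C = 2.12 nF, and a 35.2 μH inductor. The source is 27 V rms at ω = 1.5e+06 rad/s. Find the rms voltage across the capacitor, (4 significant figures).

X_L = ωL = 52.80 Ω
X_C = 1/(ωC) = 314.5 Ω
Net reactance X = X_L − X_C = -261.7 Ω
Z = 1100 − j261.7 Ω
|Z| = √(1100² + 261.7²) = 1131 Ω
I = V/|Z| = 23.88 mA
V_C = I·|Z_C| = 0.02388 × 314.5 = 7.509 V

7.509 V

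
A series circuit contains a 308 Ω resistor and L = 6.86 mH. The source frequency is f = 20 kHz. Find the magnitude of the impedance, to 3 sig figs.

ω = 2πf = 125700 rad/s
X_L = ωL = 862 Ω
Z = 308 + j862 Ω
|Z| = √(308² + 862²) = 915 Ω

915 Ω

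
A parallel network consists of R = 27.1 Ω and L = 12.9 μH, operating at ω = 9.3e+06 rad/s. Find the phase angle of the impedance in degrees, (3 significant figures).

X_L = ωL = 120 Ω
Parallel: admittances add. Y = 1/R + 1/(jωL)
Y = (0.0369 − j0.00834) S
|Y| = 0.0378 S → |Z| = 1/|Y| = 26.4 Ω, ∠Z = −∠Y = 12.7°

12.7°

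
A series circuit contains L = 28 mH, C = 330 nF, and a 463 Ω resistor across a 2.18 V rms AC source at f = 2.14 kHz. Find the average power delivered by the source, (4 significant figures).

9.276 mW

ω = 2πf = 13450 rad/s
X_L = ωL = 376.5 Ω
X_C = 1/(ωC) = 225.4 Ω
Net reactance X = X_L − X_C = 151.1 Ω
Z = 463.0 + j151.1 Ω
|Z| = √(463.0² + 151.1²) = 487.0 Ω
∠Z = arctan(151.1/463.0) = 18.08°
I = V/|Z| = 4.476 mA
P = VI cos φ = 2.18 × 0.004476 × cos(18.08°) = 9.276 mW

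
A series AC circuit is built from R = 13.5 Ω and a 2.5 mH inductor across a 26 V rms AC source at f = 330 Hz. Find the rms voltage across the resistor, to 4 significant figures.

24.27 V

ω = 2πf = 2073 rad/s
X_L = ωL = 5.184 Ω
Z = 13.50 + j5.184 Ω
|Z| = √(13.50² + 5.184²) = 14.46 Ω
I = V/|Z| = 1.798 A
V_R = I·|Z_R| = 1.798 × 13.50 = 24.27 V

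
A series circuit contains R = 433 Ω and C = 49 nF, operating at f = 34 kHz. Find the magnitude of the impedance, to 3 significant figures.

ω = 2πf = 213600 rad/s
X_C = 1/(ωC) = 95.5 Ω
Z = 433 − j95.5 Ω
|Z| = √(433² + 95.5²) = 443 Ω

443 Ω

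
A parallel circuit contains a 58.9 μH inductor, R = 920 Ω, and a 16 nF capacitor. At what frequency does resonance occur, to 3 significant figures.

ω₀ = 1/√(LC) = 1/√(5.89e-05 × 1.6e-08) = 1.03e+06 rad/s
f₀ = ω₀/(2π) = 164 kHz

164 kHz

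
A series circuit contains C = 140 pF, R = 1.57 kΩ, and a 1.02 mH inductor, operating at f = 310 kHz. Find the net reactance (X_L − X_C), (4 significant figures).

ω = 2πf = 1.948e+06 rad/s
X_L = ωL = 1987 Ω
X_C = 1/(ωC) = 3667 Ω
X = 1987 − 3667 = -1680 Ω

-1680 Ω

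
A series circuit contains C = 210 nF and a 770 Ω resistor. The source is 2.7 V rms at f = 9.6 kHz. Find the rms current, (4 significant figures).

ω = 2πf = 60320 rad/s
X_C = 1/(ωC) = 78.95 Ω
Z = 770.0 − j78.95 Ω
|Z| = √(770.0² + 78.95²) = 774.0 Ω
I = V/|Z| = 2.7/774.0 = 3.488 mA

3.488 mA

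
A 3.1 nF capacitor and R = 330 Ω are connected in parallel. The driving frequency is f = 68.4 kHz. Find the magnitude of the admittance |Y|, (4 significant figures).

ω = 2πf = 429800 rad/s
X_C = 1/(ωC) = 750.6 Ω
Parallel: admittances add. Y = 1/R + jωC
Y = (0.003030 + j0.001332) S
|Y| = 0.003310 S → |Z| = 1/|Y| = 302.1 Ω, ∠Z = −∠Y = -23.73°

3.310 mS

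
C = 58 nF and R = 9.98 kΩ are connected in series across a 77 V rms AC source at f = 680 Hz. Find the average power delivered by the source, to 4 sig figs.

510.6 mW

ω = 2πf = 4273 rad/s
X_C = 1/(ωC) = 4035 Ω
Z = 9980 − j4035 Ω
|Z| = √(9980² + 4035²) = 10760 Ω
∠Z = arctan(-4035/9980) = -22.02°
I = V/|Z| = 7.153 mA
P = VI cos φ = 77 × 0.007153 × cos(-22.02°) = 510.6 mW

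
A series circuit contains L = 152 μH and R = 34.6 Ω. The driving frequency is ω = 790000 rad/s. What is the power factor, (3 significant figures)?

X_L = ωL = 120 Ω
Z = 34.6 + j120 Ω
|Z| = √(34.6² + 120²) = 125 Ω
∠Z = arctan(120/34.6) = 73.9°
cos φ = cos(73.9°) = 0.277

0.277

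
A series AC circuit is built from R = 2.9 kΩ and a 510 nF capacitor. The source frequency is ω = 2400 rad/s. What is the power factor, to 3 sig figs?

0.963

X_C = 1/(ωC) = 817 Ω
Z = 2900 − j817 Ω
|Z| = √(2900² + 817²) = 3010 Ω
∠Z = arctan(-817/2900) = -15.7°
cos φ = cos(-15.7°) = 0.963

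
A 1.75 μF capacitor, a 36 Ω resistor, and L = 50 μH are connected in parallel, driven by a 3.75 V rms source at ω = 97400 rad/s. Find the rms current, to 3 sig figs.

167 mA

X_L = ωL = 4.87 Ω
X_C = 1/(ωC) = 5.87 Ω
Parallel: admittances add. Y = 1/R + 1/(jωL) + jωC
Y = (0.0278 − j0.0349) S
|Y| = 0.0446 S → |Z| = 1/|Y| = 22.4 Ω, ∠Z = −∠Y = 51.5°
I = V/|Z| = 3.75/22.4 = 167 mA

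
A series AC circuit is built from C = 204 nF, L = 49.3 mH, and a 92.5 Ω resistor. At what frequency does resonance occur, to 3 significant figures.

1.59 kHz

ω₀ = 1/√(LC) = 1/√(0.0493 × 2.04e-07) = 9972 rad/s
f₀ = ω₀/(2π) = 1.59 kHz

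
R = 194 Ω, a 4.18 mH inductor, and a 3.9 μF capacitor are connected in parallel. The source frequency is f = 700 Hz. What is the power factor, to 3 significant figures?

0.137

ω = 2πf = 4398 rad/s
X_L = ωL = 18.4 Ω
X_C = 1/(ωC) = 58.3 Ω
Parallel: admittances add. Y = 1/R + 1/(jωL) + jωC
Y = (0.00515 − j0.0372) S
|Y| = 0.0376 S → |Z| = 1/|Y| = 26.6 Ω, ∠Z = −∠Y = 82.1°
cos φ = cos(82.1°) = 0.137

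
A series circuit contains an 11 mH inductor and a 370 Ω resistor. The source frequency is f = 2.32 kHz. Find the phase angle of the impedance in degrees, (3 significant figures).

ω = 2πf = 14580 rad/s
X_L = ωL = 160 Ω
Z = 370 + j160 Ω
|Z| = √(370² + 160²) = 403 Ω
∠Z = arctan(160/370) = 23.4°

23.4°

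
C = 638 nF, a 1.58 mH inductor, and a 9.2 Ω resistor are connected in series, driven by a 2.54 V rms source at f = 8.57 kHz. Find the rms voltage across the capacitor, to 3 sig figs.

1.30 V

ω = 2πf = 53850 rad/s
X_L = ωL = 85.1 Ω
X_C = 1/(ωC) = 29.1 Ω
Net reactance X = X_L − X_C = 56.0 Ω
Z = 9.20 + j56.0 Ω
|Z| = √(9.20² + 56.0²) = 56.7 Ω
I = V/|Z| = 44.8 mA
V_C = I·|Z_C| = 0.0448 × 29.1 = 1.30 V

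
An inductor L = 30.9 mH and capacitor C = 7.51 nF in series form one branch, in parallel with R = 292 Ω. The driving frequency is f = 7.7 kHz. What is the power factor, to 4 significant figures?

ω = 2πf = 48380 rad/s
X_L = ωL = 1495 Ω
X_C = 1/(ωC) = 2752 Ω
Branch 1: Z₁ = R = 292.0 Ω
Branch 2 (series LC): Z₂ = j(X_L − X_C) = −j1257 Ω
Parallel: Z = Z₁Z₂/(Z₁+Z₂), |Z| = 284.4 Ω, ∠Z = -13.07°
cos φ = cos(-13.07°) = 0.9741

0.9741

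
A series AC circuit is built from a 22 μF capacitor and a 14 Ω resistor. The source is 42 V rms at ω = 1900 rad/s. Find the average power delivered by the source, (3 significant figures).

X_C = 1/(ωC) = 23.9 Ω
Z = 14.0 − j23.9 Ω
|Z| = √(14.0² + 23.9²) = 27.7 Ω
∠Z = arctan(-23.9/14.0) = -59.7°
I = V/|Z| = 1.52 A
P = VI cos φ = 42 × 1.52 × cos(-59.7°) = 32.1 W

32.1 W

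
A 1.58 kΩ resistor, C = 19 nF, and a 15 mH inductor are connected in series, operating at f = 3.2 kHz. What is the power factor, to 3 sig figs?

0.564

ω = 2πf = 20110 rad/s
X_L = ωL = 302 Ω
X_C = 1/(ωC) = 2620 Ω
Net reactance X = X_L − X_C = -2320 Ω
Z = 1580 − j2320 Ω
|Z| = √(1580² + 2320²) = 2800 Ω
∠Z = arctan(-2320/1580) = -55.7°
cos φ = cos(-55.7°) = 0.564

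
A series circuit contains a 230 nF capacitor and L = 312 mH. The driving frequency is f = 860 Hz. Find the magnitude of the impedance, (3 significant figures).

881 Ω

ω = 2πf = 5404 rad/s
X_L = ωL = 1690 Ω
X_C = 1/(ωC) = 805 Ω
Net reactance X = X_L − X_C = 881 Ω
Z = j881 Ω
|Z| = √(0² + 881²) = 881 Ω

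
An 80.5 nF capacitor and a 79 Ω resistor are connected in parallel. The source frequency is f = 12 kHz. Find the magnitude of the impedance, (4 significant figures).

71.23 Ω

ω = 2πf = 75400 rad/s
X_C = 1/(ωC) = 164.8 Ω
Parallel: admittances add. Y = 1/R + jωC
Y = (0.01266 + j0.006070) S
|Y| = 0.01404 S → |Z| = 1/|Y| = 71.23 Ω, ∠Z = −∠Y = -25.62°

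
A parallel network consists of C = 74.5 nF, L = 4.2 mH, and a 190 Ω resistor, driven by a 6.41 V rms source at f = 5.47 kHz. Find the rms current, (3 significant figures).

43.8 mA

ω = 2πf = 34370 rad/s
X_L = ωL = 144 Ω
X_C = 1/(ωC) = 391 Ω
Parallel: admittances add. Y = 1/R + 1/(jωL) + jωC
Y = (0.00526 − j0.00437) S
|Y| = 0.00684 S → |Z| = 1/|Y| = 146 Ω, ∠Z = −∠Y = 39.7°
I = V/|Z| = 6.41/146 = 43.8 mA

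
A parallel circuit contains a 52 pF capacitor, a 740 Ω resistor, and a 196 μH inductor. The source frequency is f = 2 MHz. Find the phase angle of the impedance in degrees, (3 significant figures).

-10.4°

ω = 2πf = 1.257e+07 rad/s
X_L = ωL = 2460 Ω
X_C = 1/(ωC) = 1530 Ω
Parallel: admittances add. Y = 1/R + 1/(jωL) + jωC
Y = (0.00135 + j0.000247) S
|Y| = 0.00137 S → |Z| = 1/|Y| = 728 Ω, ∠Z = −∠Y = -10.4°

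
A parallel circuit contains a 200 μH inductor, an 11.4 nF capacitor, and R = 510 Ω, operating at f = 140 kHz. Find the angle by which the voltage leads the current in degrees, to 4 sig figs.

ω = 2πf = 879600 rad/s
X_L = ωL = 175.9 Ω
X_C = 1/(ωC) = 99.72 Ω
Parallel: admittances add. Y = 1/R + 1/(jωL) + jωC
Y = (0.001961 + j0.004344) S
|Y| = 0.004766 S → |Z| = 1/|Y| = 209.8 Ω, ∠Z = −∠Y = -65.71°

-65.71°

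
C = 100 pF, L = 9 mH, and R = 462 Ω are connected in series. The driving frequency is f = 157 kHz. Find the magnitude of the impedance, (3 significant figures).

1340 Ω

ω = 2πf = 986500 rad/s
X_L = ωL = 8880 Ω
X_C = 1/(ωC) = 10100 Ω
Net reactance X = X_L − X_C = -1260 Ω
Z = 462 − j1260 Ω
|Z| = √(462² + 1260²) = 1340 Ω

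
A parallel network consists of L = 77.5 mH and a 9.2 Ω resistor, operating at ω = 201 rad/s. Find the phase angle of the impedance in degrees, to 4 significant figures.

30.57°

X_L = ωL = 15.58 Ω
Parallel: admittances add. Y = 1/R + 1/(jωL)
Y = (0.1087 − j0.06420) S
|Y| = 0.1262 S → |Z| = 1/|Y| = 7.922 Ω, ∠Z = −∠Y = 30.57°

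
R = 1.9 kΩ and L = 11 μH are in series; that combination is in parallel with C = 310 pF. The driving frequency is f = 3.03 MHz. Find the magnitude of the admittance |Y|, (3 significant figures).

5.87 mS

ω = 2πf = 1.904e+07 rad/s
X_L = ωL = 209 Ω
X_C = 1/(ωC) = 169 Ω
Branch 1 (R+jX_L): Z₁ = 1900 + j209 Ω, |Z₁| = 1910 Ω
Branch 2 (−jX_C): Z₂ = −j169 Ω
Parallel: Z = Z₁Z₂/(Z₁+Z₂), |Z| = 170 Ω, ∠Z = -84.9°
|Y| = 1/|Z| = 5.87 mS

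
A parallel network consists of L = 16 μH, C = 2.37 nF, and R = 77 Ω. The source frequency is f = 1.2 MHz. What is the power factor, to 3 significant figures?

0.805

ω = 2πf = 7.54e+06 rad/s
X_L = ωL = 121 Ω
X_C = 1/(ωC) = 56.0 Ω
Parallel: admittances add. Y = 1/R + 1/(jωL) + jωC
Y = (0.0130 + j0.00958) S
|Y| = 0.0161 S → |Z| = 1/|Y| = 62.0 Ω, ∠Z = −∠Y = -36.4°
cos φ = cos(-36.4°) = 0.805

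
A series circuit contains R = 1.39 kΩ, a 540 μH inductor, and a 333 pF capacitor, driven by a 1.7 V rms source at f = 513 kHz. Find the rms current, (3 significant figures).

1.06 mA

ω = 2πf = 3.223e+06 rad/s
X_L = ωL = 1740 Ω
X_C = 1/(ωC) = 932 Ω
Net reactance X = X_L − X_C = 809 Ω
Z = 1390 + j809 Ω
|Z| = √(1390² + 809²) = 1610 Ω
I = V/|Z| = 1.7/1610 = 1.06 mA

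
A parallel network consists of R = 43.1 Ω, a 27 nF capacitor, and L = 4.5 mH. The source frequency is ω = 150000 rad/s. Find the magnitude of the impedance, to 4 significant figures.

42.84 Ω

X_L = ωL = 675.0 Ω
X_C = 1/(ωC) = 246.9 Ω
Parallel: admittances add. Y = 1/R + 1/(jωL) + jωC
Y = (0.02320 + j0.002569) S
|Y| = 0.02334 S → |Z| = 1/|Y| = 42.84 Ω, ∠Z = −∠Y = -6.317°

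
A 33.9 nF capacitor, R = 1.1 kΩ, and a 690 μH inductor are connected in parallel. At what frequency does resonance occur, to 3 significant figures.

32.9 kHz

ω₀ = 1/√(LC) = 1/√(0.00069 × 3.39e-08) = 206800 rad/s
f₀ = ω₀/(2π) = 32.9 kHz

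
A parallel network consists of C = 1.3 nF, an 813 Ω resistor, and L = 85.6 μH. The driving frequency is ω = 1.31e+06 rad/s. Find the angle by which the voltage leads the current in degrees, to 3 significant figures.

80.3°

X_L = ωL = 112 Ω
X_C = 1/(ωC) = 587 Ω
Parallel: admittances add. Y = 1/R + 1/(jωL) + jωC
Y = (0.00123 − j0.00721) S
|Y| = 0.00732 S → |Z| = 1/|Y| = 137 Ω, ∠Z = −∠Y = 80.3°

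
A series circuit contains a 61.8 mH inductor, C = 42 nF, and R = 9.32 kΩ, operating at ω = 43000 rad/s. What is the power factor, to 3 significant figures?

0.975

X_L = ωL = 2660 Ω
X_C = 1/(ωC) = 554 Ω
Net reactance X = X_L − X_C = 2100 Ω
Z = 9320 + j2100 Ω
|Z| = √(9320² + 2100²) = 9550 Ω
∠Z = arctan(2100/9320) = 12.7°
cos φ = cos(12.7°) = 0.975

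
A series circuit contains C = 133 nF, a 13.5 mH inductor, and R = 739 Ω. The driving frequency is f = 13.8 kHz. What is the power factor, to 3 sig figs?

ω = 2πf = 86710 rad/s
X_L = ωL = 1170 Ω
X_C = 1/(ωC) = 86.7 Ω
Net reactance X = X_L − X_C = 1080 Ω
Z = 739 + j1080 Ω
|Z| = √(739² + 1080²) = 1310 Ω
∠Z = arctan(1080/739) = 55.7°
cos φ = cos(55.7°) = 0.563

0.563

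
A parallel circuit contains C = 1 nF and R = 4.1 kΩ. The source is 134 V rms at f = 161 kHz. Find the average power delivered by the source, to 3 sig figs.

4.38 W

ω = 2πf = 1.012e+06 rad/s
X_C = 1/(ωC) = 989 Ω
Parallel: admittances add. Y = 1/R + jωC
Y = (0.000244 + j0.00101) S
|Y| = 0.00104 S → |Z| = 1/|Y| = 961 Ω, ∠Z = −∠Y = -76.4°
I = V/|Z| = 139 mA
P = VI cos φ = 134 × 0.139 × cos(-76.4°) = 4.38 W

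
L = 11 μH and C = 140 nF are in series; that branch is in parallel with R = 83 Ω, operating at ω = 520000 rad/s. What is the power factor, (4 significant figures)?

X_L = ωL = 5.720 Ω
X_C = 1/(ωC) = 13.74 Ω
Branch 1: Z₁ = R = 83.00 Ω
Branch 2 (series LC): Z₂ = j(X_L − X_C) = −j8.016 Ω
Parallel: Z = Z₁Z₂/(Z₁+Z₂), |Z| = 7.979 Ω, ∠Z = -84.48°
cos φ = cos(-84.48°) = 0.09613

0.09613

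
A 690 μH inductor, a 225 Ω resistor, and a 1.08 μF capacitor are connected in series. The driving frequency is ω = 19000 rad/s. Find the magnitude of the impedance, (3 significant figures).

228 Ω

X_L = ωL = 13.1 Ω
X_C = 1/(ωC) = 48.7 Ω
Net reactance X = X_L − X_C = -35.6 Ω
Z = 225 − j35.6 Ω
|Z| = √(225² + 35.6²) = 228 Ω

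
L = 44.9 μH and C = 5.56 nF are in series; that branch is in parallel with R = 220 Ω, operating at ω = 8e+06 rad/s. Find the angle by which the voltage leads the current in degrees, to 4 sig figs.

33.16°

X_L = ωL = 359.2 Ω
X_C = 1/(ωC) = 22.48 Ω
Branch 1: Z₁ = R = 220.0 Ω
Branch 2 (series LC): Z₂ = j(X_L − X_C) = j336.7 Ω
Parallel: Z = Z₁Z₂/(Z₁+Z₂), |Z| = 184.2 Ω, ∠Z = 33.16°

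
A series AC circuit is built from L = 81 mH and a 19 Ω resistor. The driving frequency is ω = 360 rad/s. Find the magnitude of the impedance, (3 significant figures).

34.8 Ω

X_L = ωL = 29.2 Ω
Z = 19.0 + j29.2 Ω
|Z| = √(19.0² + 29.2²) = 34.8 Ω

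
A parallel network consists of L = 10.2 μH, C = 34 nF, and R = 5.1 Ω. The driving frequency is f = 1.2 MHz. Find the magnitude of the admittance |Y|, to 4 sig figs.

ω = 2πf = 7.54e+06 rad/s
X_L = ωL = 76.91 Ω
X_C = 1/(ωC) = 3.901 Ω
Parallel: admittances add. Y = 1/R + 1/(jωL) + jωC
Y = (0.1961 + j0.2434) S
|Y| = 0.3125 S → |Z| = 1/|Y| = 3.200 Ω, ∠Z = −∠Y = -51.14°

312.5 mS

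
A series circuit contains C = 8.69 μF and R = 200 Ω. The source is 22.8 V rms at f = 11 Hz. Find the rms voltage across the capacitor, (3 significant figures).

22.6 V

ω = 2πf = 69.12 rad/s
X_C = 1/(ωC) = 1660 Ω
Z = 200 − j1660 Ω
|Z| = √(200² + 1660²) = 1680 Ω
I = V/|Z| = 13.6 mA
V_C = I·|Z_C| = 0.0136 × 1660 = 22.6 V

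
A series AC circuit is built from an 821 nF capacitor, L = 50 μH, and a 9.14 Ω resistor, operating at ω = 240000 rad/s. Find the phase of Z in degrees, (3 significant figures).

X_L = ωL = 12.0 Ω
X_C = 1/(ωC) = 5.08 Ω
Net reactance X = X_L − X_C = 6.92 Ω
Z = 9.14 + j6.92 Ω
|Z| = √(9.14² + 6.92²) = 11.5 Ω
∠Z = arctan(6.92/9.14) = 37.1°

37.1°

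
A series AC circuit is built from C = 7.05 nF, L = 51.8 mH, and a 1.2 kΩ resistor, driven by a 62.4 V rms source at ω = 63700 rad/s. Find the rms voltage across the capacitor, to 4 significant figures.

X_L = ωL = 3300 Ω
X_C = 1/(ωC) = 2227 Ω
Net reactance X = X_L − X_C = 1073 Ω
Z = 1200 + j1073 Ω
|Z| = √(1200² + 1073²) = 1610 Ω
I = V/|Z| = 38.76 mA
V_C = I·|Z_C| = 0.03876 × 2227 = 86.32 V

86.32 V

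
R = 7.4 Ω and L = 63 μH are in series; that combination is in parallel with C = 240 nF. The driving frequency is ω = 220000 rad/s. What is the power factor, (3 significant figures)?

0.994

X_L = ωL = 13.9 Ω
X_C = 1/(ωC) = 18.9 Ω
Branch 1 (R+jX_L): Z₁ = 7.40 + j13.9 Ω, |Z₁| = 15.7 Ω
Branch 2 (−jX_C): Z₂ = −j18.9 Ω
Parallel: Z = Z₁Z₂/(Z₁+Z₂), |Z| = 33.2 Ω, ∠Z = 6.37°
cos φ = cos(6.37°) = 0.994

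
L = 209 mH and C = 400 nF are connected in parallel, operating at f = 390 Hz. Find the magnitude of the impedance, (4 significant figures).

ω = 2πf = 2450 rad/s
X_L = ωL = 512.1 Ω
X_C = 1/(ωC) = 1020 Ω
Parallel: admittances add. Y = 1/(jωL) + jωC
Y = (0 − j0.0009724) S
|Y| = 0.0009724 S → |Z| = 1/|Y| = 1028 Ω, ∠Z = −∠Y = 90.00°

1028 Ω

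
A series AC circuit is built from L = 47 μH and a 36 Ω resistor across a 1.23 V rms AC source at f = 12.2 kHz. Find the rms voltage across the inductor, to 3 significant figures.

0.122 V

ω = 2πf = 76650 rad/s
X_L = ωL = 3.60 Ω
Z = 36.0 + j3.60 Ω
|Z| = √(36.0² + 3.60²) = 36.2 Ω
I = V/|Z| = 34.0 mA
V_L = I·|Z_L| = 0.0340 × 3.60 = 0.122 V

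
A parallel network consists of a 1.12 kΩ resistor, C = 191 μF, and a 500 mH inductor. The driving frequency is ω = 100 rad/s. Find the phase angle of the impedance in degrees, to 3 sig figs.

X_L = ωL = 50.0 Ω
X_C = 1/(ωC) = 52.4 Ω
Parallel: admittances add. Y = 1/R + 1/(jωL) + jωC
Y = (0.000893 − j0.000900) S
|Y| = 0.00127 S → |Z| = 1/|Y| = 789 Ω, ∠Z = −∠Y = 45.2°

45.2°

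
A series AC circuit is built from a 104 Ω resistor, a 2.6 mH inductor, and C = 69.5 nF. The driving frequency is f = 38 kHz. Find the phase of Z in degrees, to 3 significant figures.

ω = 2πf = 238800 rad/s
X_L = ωL = 621 Ω
X_C = 1/(ωC) = 60.3 Ω
Net reactance X = X_L − X_C = 561 Ω
Z = 104 + j561 Ω
|Z| = √(104² + 561²) = 570 Ω
∠Z = arctan(561/104) = 79.5°

79.5°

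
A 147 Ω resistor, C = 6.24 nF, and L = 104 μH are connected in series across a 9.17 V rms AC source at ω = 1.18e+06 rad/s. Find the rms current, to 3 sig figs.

62.1 mA

X_L = ωL = 123 Ω
X_C = 1/(ωC) = 136 Ω
Net reactance X = X_L − X_C = -13.1 Ω
Z = 147 − j13.1 Ω
|Z| = √(147² + 13.1²) = 148 Ω
I = V/|Z| = 9.17/148 = 62.1 mA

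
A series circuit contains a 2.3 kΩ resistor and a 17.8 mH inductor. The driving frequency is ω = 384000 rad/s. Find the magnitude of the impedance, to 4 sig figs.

7212 Ω

X_L = ωL = 6835 Ω
Z = 2300 + j6835 Ω
|Z| = √(2300² + 6835²) = 7212 Ω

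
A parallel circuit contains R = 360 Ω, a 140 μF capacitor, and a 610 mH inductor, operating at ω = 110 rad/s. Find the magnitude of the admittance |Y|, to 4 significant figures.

2.822 mS

X_L = ωL = 67.10 Ω
X_C = 1/(ωC) = 64.94 Ω
Parallel: admittances add. Y = 1/R + 1/(jωL) + jωC
Y = (0.002778 + j0.0004969) S
|Y| = 0.002822 S → |Z| = 1/|Y| = 354.4 Ω, ∠Z = −∠Y = -10.14°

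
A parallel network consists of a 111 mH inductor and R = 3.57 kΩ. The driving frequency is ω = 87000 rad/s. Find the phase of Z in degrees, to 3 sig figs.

X_L = ωL = 9660 Ω
Parallel: admittances add. Y = 1/R + 1/(jωL)
Y = (0.000280 − j0.000104) S
|Y| = 0.000299 S → |Z| = 1/|Y| = 3350 Ω, ∠Z = −∠Y = 20.3°

20.3°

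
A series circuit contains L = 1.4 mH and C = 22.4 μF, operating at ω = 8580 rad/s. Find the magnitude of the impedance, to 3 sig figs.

6.81 Ω

X_L = ωL = 12.0 Ω
X_C = 1/(ωC) = 5.20 Ω
Net reactance X = X_L − X_C = 6.81 Ω
Z = j6.81 Ω
|Z| = √(0² + 6.81²) = 6.81 Ω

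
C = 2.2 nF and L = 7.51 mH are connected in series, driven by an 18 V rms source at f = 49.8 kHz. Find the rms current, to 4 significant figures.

20.06 mA

ω = 2πf = 312900 rad/s
X_L = ωL = 2350 Ω
X_C = 1/(ωC) = 1453 Ω
Net reactance X = X_L − X_C = 897.2 Ω
Z = j897.2 Ω
|Z| = √(0² + 897.2²) = 897.2 Ω
I = V/|Z| = 18/897.2 = 20.06 mA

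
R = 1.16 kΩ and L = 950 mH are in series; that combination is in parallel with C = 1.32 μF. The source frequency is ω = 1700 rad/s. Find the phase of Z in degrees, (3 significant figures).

-80.9°

X_L = ωL = 1620 Ω
X_C = 1/(ωC) = 446 Ω
Branch 1 (R+jX_L): Z₁ = 1160 + j1620 Ω, |Z₁| = 1990 Ω
Branch 2 (−jX_C): Z₂ = −j446 Ω
Parallel: Z = Z₁Z₂/(Z₁+Z₂), |Z| = 538 Ω, ∠Z = -80.9°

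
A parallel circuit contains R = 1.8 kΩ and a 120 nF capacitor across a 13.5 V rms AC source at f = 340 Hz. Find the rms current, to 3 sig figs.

ω = 2πf = 2136 rad/s
X_C = 1/(ωC) = 3900 Ω
Parallel: admittances add. Y = 1/R + jωC
Y = (0.000556 + j0.000256) S
|Y| = 0.000612 S → |Z| = 1/|Y| = 1630 Ω, ∠Z = −∠Y = -24.8°
I = V/|Z| = 13.5/1630 = 8.26 mA

8.26 mA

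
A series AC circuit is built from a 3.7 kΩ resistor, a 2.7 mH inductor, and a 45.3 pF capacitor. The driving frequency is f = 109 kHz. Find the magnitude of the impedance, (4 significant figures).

30610 Ω

ω = 2πf = 684900 rad/s
X_L = ωL = 1849 Ω
X_C = 1/(ωC) = 32230 Ω
Net reactance X = X_L − X_C = -30380 Ω
Z = 3700 − j30380 Ω
|Z| = √(3700² + 30380²) = 30610 Ω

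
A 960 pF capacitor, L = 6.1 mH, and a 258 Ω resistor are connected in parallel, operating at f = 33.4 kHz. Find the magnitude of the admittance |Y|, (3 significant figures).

ω = 2πf = 209900 rad/s
X_L = ωL = 1280 Ω
X_C = 1/(ωC) = 4960 Ω
Parallel: admittances add. Y = 1/R + 1/(jωL) + jωC
Y = (0.00388 − j0.000580) S
|Y| = 0.00392 S → |Z| = 1/|Y| = 255 Ω, ∠Z = −∠Y = 8.51°

3.92 mS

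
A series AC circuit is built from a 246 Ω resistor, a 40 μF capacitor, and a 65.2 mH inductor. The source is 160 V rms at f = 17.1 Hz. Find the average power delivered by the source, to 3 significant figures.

56.5 W

ω = 2πf = 107.4 rad/s
X_L = ωL = 7.01 Ω
X_C = 1/(ωC) = 233 Ω
Net reactance X = X_L − X_C = -226 Ω
Z = 246 − j226 Ω
|Z| = √(246² + 226²) = 334 Ω
∠Z = arctan(-226/246) = -42.5°
I = V/|Z| = 479 mA
P = VI cos φ = 160 × 0.479 × cos(-42.5°) = 56.5 W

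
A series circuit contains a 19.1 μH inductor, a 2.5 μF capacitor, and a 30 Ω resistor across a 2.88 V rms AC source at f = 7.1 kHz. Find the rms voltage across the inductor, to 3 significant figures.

0.0790 V

ω = 2πf = 44610 rad/s
X_L = ωL = 0.852 Ω
X_C = 1/(ωC) = 8.97 Ω
Net reactance X = X_L − X_C = -8.11 Ω
Z = 30.0 − j8.11 Ω
|Z| = √(30.0² + 8.11²) = 31.1 Ω
I = V/|Z| = 92.7 mA
V_L = I·|Z_L| = 0.0927 × 0.852 = 0.0790 V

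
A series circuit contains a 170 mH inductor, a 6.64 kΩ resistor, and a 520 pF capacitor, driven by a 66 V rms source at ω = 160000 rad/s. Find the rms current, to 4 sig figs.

X_L = ωL = 27200 Ω
X_C = 1/(ωC) = 12020 Ω
Net reactance X = X_L − X_C = 15180 Ω
Z = 6640 + j15180 Ω
|Z| = √(6640² + 15180²) = 16570 Ω
I = V/|Z| = 66/16570 = 3.983 mA

3.983 mA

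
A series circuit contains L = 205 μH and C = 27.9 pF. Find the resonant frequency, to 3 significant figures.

2.10 MHz

ω₀ = 1/√(LC) = 1/√(0.000205 × 2.79e-11) = 1.322e+07 rad/s
f₀ = ω₀/(2π) = 2.10 MHz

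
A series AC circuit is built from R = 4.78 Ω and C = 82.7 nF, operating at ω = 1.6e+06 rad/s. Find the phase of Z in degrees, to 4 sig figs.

-57.69°

X_C = 1/(ωC) = 7.557 Ω
Z = 4.780 − j7.557 Ω
|Z| = √(4.780² + 7.557²) = 8.942 Ω
∠Z = arctan(-7.557/4.780) = -57.69°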